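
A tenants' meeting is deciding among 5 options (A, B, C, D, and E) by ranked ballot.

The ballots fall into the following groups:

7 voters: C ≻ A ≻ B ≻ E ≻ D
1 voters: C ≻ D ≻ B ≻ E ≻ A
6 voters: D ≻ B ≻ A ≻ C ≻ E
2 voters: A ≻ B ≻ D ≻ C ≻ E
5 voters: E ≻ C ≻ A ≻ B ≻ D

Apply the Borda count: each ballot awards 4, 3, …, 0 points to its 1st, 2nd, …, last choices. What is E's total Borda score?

28

Borda scores:
  A: 7·3 + 0 + 6·2 + 2·4 + 5·2 = 51
  B: 7·2 + 2 + 6·3 + 2·3 + 5·1 = 45
  C: 7·4 + 4 + 6·1 + 2·1 + 5·3 = 55
  D: 7·0 + 3 + 6·4 + 2·2 + 5·0 = 31
  E: 7·1 + 1 + 6·0 + 2·0 + 5·4 = 28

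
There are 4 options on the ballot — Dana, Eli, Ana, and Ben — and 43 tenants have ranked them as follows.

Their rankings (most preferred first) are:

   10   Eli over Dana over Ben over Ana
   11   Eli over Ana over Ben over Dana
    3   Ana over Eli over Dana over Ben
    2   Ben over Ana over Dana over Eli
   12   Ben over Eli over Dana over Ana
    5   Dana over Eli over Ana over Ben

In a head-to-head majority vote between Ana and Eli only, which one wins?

Eli

Ballots ranking Ana above Eli: 3+2 = 5.
Ballots ranking Eli above Ana: 10+11+12+5 = 38.
Eli wins the head-to-head, 38–5.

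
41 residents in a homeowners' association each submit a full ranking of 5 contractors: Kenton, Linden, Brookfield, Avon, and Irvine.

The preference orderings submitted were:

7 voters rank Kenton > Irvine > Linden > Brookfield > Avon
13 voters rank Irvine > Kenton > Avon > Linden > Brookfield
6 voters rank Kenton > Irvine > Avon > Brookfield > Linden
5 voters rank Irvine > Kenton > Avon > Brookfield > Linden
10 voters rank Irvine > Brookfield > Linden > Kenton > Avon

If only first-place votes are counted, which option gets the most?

First-place vote totals:
  Kenton: 13
  Linden: 0
  Brookfield: 0
  Avon: 0
  Irvine: 28
Irvine has the most first-place votes.

Irvine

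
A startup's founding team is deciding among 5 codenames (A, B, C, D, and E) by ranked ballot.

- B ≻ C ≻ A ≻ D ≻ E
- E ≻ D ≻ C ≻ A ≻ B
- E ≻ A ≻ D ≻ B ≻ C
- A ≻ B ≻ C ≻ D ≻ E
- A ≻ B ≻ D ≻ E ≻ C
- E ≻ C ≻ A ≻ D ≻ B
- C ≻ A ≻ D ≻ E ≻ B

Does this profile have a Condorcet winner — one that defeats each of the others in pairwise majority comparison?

No

Head-to-head results (7 voters total):
A vs B: A wins 6–1.
A vs C: C wins 4–3.
A vs D: A wins 6–1.
A vs E: A wins 4–3.
B vs C: B wins 4–3.
B vs D: D wins 4–3.
B vs E: E wins 4–3.
C vs D: C wins 4–3.
C vs E: E wins 4–3.
D vs E: D wins 4–3.
No candidate beats all others: A beats B beats C beats A, a majority cycle.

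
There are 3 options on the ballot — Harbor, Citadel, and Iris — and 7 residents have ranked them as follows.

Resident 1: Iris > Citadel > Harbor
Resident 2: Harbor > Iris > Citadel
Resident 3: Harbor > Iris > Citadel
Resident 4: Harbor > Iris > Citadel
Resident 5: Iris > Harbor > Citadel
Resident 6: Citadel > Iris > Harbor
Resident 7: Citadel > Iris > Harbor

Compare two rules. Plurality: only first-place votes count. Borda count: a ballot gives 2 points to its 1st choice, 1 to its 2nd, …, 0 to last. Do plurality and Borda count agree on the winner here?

No

Plurality first-place counts: Harbor 3, Citadel 2, Iris 2 → Harbor.
Borda totals: Harbor 7, Citadel 5, Iris 9 → Iris.
The two rules disagree: plurality picks Harbor, Borda picks Iris.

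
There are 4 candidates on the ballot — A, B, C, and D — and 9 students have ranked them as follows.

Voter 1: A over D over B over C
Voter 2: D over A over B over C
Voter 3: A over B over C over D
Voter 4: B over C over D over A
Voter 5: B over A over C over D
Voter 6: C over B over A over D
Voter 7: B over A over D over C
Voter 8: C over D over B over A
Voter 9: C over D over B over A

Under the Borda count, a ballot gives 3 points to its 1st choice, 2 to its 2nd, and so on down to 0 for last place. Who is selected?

Borda scores:
  A: 3 + 2 + 3 + 0 + 2 + 1 + 2 + 0 + 0 = 13
  B: 1 + 1 + 2 + 3 + 3 + 2 + 3 + 1 + 1 = 17
  C: 0 + 0 + 1 + 2 + 1 + 3 + 0 + 3 + 3 = 13
  D: 2 + 3 + 0 + 1 + 0 + 0 + 1 + 2 + 2 = 11
B has the highest total.

B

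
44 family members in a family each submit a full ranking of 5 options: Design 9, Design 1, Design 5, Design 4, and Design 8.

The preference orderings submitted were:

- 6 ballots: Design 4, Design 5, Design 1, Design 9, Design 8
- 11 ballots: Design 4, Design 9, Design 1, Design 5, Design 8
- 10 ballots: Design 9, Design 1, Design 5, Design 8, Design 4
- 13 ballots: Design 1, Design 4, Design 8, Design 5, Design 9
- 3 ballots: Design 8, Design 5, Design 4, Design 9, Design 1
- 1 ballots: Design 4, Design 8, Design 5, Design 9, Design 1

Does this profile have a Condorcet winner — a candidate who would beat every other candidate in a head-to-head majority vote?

No

Head-to-head results (44 voters total):
Design 9 vs Design 1: Design 9 wins 25–19.
Design 9 vs Design 5: Design 5 wins 23–21.
Design 9 vs Design 4: Design 4 wins 34–10.
Design 9 vs Design 8: Design 9 wins 27–17.
Design 1 vs Design 5: Design 1 wins 34–10.
Design 1 vs Design 4: Design 1 wins 23–21.
Design 1 vs Design 8: Design 1 wins 40–4.
Design 5 vs Design 4: Design 4 wins 31–13.
Design 5 vs Design 8: Design 5 wins 27–17.
Design 4 vs Design 8: Design 4 wins 31–13.
No candidate beats all others: Design 9 beats Design 1 beats Design 5 beats Design 9, a majority cycle.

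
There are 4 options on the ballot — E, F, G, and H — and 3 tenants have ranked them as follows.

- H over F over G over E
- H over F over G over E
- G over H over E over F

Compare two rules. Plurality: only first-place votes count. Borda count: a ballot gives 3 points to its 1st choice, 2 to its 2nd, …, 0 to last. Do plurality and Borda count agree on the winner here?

Yes

Plurality first-place counts: E 0, F 0, G 1, H 2 → H.
Borda totals: E 1, F 4, G 5, H 8 → H.
The two rules agree on H.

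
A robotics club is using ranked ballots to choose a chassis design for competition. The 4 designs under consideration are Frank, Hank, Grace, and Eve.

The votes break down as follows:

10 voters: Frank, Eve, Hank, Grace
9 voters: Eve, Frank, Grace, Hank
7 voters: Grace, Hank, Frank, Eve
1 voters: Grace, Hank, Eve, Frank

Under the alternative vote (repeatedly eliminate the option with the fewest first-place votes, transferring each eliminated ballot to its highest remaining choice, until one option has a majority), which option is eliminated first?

Hank

Round 1: Frank 10, Eve 9, Grace 8, Hank 0. Hank has the fewest and is eliminated.
Round 2: Frank 10, Eve 9, Grace 8. Grace has the fewest and is eliminated.
Round 3: Frank 17, Eve 10. Frank has a majority.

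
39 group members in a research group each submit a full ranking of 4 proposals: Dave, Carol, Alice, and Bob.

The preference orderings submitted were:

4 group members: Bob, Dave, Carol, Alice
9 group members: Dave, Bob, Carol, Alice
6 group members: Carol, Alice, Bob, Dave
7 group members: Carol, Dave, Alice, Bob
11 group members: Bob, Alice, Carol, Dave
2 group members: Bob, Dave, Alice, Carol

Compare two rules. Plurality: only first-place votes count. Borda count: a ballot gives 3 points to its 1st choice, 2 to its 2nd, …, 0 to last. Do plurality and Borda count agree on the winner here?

Yes

Plurality first-place counts: Dave 9, Carol 13, Alice 0, Bob 17 → Bob.
Borda totals: Dave 53, Carol 63, Alice 43, Bob 75 → Bob.
The two rules agree on Bob.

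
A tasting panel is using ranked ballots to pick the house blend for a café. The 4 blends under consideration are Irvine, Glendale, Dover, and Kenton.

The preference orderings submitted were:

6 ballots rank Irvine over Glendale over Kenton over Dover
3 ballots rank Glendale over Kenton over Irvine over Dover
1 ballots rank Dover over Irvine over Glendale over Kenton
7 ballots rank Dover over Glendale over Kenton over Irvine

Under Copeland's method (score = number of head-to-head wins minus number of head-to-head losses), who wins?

Pairwise results:
  Irvine vs Glendale: Glendale wins 10–7.
  Irvine vs Dover: Irvine wins 9–8.
  Irvine vs Kenton: Kenton wins 10–7.
  Glendale vs Dover: Glendale wins 9–8.
  Glendale vs Kenton: Glendale wins 17–0.
  Dover vs Kenton: Kenton wins 9–8.
Copeland scores (wins − losses):
  Irvine: 1 − 2 = -1
  Glendale: 3 − 0 = 3
  Dover: 0 − 3 = -3
  Kenton: 2 − 1 = 1
Glendale has the best Copeland score.

Glendale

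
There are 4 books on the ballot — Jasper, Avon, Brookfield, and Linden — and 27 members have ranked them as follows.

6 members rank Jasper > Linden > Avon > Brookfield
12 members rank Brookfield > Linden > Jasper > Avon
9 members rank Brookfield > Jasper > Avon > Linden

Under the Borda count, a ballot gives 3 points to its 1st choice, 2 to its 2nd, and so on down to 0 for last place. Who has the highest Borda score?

Brookfield

Borda scores:
  Jasper: 6·3 + 12·1 + 9·2 = 48
  Avon: 6·1 + 12·0 + 9·1 = 15
  Brookfield: 6·0 + 12·3 + 9·3 = 63
  Linden: 6·2 + 12·2 + 9·0 = 36
Brookfield has the highest total.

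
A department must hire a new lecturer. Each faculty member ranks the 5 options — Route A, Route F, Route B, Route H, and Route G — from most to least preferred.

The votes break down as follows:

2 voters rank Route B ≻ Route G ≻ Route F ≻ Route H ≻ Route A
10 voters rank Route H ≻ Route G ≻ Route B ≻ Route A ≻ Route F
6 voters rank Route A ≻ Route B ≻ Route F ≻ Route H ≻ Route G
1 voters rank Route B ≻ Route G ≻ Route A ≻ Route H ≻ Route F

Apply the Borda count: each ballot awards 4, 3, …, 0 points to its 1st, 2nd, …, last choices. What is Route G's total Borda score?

Borda scores:
  Route A: 2·0 + 10·1 + 6·4 + 2 = 36
  Route F: 2·2 + 10·0 + 6·2 + 0 = 16
  Route B: 2·4 + 10·2 + 6·3 + 4 = 50
  Route H: 2·1 + 10·4 + 6·1 + 1 = 49
  Route G: 2·3 + 10·3 + 6·0 + 3 = 39

39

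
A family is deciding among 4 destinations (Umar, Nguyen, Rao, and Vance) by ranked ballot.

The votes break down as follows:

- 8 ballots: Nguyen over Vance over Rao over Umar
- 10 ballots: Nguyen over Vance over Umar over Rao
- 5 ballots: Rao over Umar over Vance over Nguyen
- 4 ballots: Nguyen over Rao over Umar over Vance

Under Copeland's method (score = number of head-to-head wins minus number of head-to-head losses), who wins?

Pairwise results:
  Umar vs Nguyen: Nguyen wins 22–5.
  Umar vs Rao: Rao wins 17–10.
  Umar vs Vance: Vance wins 18–9.
  Nguyen vs Rao: Nguyen wins 22–5.
  Nguyen vs Vance: Nguyen wins 22–5.
  Rao vs Vance: Vance wins 18–9.
Copeland scores (wins − losses):
  Umar: 0 − 3 = -3
  Nguyen: 3 − 0 = 3
  Rao: 1 − 2 = -1
  Vance: 2 − 1 = 1
Nguyen has the best Copeland score.

Nguyen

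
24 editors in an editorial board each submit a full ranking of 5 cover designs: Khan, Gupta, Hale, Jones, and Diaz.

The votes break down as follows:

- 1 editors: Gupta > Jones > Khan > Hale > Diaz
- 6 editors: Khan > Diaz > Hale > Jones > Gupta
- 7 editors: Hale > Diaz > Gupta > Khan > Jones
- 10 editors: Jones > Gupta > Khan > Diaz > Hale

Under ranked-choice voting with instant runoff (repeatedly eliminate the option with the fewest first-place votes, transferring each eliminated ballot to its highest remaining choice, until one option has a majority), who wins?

Hale

Round 1: Jones 10, Hale 7, Khan 6, Gupta 1, Diaz 0. Diaz has the fewest and is eliminated.
Round 2: Jones 10, Hale 7, Khan 6, Gupta 1. Gupta has the fewest and is eliminated.
Round 3: Jones 11, Hale 7, Khan 6. Khan has the fewest and is eliminated.
Round 4: Hale 13, Jones 11. Hale has a majority.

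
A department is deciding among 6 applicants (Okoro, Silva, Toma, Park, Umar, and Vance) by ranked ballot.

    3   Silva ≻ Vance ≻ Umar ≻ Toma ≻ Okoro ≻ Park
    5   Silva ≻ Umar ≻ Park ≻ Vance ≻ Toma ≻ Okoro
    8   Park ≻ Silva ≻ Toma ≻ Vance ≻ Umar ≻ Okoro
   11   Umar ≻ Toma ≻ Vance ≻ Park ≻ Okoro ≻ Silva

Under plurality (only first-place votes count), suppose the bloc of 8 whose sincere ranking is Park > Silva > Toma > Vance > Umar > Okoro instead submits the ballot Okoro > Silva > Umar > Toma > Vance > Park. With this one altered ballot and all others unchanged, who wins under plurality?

Umar

First-place totals with the altered ballot: Okoro 8, Silva 8, Toma 0, Park 0, Umar 11, Vance 0.
The winner is unchanged: still Umar.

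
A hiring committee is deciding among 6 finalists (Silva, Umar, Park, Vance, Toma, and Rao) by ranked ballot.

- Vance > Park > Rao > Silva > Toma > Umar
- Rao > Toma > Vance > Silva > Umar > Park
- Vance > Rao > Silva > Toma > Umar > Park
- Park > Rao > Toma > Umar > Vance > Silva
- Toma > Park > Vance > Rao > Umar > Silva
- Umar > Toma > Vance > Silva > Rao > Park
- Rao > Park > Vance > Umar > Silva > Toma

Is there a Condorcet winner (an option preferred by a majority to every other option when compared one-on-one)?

No

Head-to-head results (7 voters total):
Silva vs Umar: Umar wins 4–3.
Silva vs Park: Park wins 4–3.
Silva vs Vance: Vance wins 7–0.
Silva vs Toma: Toma wins 4–3.
Silva vs Rao: Rao wins 6–1.
Umar vs Park: Park wins 4–3.
Umar vs Vance: Vance wins 5–2.
Umar vs Toma: Toma wins 5–2.
Umar vs Rao: Rao wins 6–1.
Park vs Vance: Vance wins 4–3.
Park vs Toma: Toma wins 4–3.
Park vs Rao: Rao wins 4–3.
Vance vs Toma: Toma wins 4–3.
Vance vs Rao: Vance wins 4–3.
Toma vs Rao: Rao wins 5–2.
No candidate beats all others: Vance beats Rao beats Toma beats Vance, a majority cycle.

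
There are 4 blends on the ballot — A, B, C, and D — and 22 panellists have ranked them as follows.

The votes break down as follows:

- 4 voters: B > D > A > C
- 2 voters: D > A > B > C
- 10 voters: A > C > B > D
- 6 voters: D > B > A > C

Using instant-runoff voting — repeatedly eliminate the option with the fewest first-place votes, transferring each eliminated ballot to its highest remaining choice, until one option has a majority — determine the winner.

D

Round 1: A 10, D 8, B 4, C 0. C has the fewest and is eliminated.
Round 2: A 10, D 8, B 4. B has the fewest and is eliminated.
Round 3: D 12, A 10. D has a majority.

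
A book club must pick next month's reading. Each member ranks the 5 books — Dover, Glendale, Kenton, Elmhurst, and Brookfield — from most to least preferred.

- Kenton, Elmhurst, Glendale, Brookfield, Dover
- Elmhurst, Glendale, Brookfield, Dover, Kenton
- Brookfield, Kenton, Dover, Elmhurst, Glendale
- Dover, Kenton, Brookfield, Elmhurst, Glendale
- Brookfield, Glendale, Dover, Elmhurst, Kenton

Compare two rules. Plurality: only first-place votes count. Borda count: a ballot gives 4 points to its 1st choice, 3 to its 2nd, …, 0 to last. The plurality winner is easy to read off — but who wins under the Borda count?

Brookfield

Plurality first-place counts: Dover 1, Glendale 0, Kenton 1, Elmhurst 1, Brookfield 2 → Brookfield.
Borda totals: Dover 9, Glendale 8, Kenton 10, Elmhurst 10, Brookfield 13 → Brookfield.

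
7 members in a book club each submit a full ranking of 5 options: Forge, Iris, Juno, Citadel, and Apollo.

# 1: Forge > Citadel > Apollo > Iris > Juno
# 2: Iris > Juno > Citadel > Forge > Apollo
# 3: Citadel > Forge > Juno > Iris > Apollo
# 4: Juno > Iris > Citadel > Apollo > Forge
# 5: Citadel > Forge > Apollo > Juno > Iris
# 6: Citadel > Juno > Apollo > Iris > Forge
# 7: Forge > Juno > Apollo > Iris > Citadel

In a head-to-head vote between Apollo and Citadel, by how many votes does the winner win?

Ballots ranking Apollo above Citadel: 1.
Ballots ranking Citadel above Apollo: 6.
Citadel wins 6–1, a margin of 5.

5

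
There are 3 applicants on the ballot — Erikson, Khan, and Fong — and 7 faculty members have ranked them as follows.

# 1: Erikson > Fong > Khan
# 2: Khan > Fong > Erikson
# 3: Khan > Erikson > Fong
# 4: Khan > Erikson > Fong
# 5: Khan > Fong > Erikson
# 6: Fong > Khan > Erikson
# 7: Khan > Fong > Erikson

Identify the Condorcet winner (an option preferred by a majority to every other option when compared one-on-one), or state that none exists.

Khan

Head-to-head results (7 voters total):
Erikson vs Khan: Khan wins 6–1.
Erikson vs Fong: Fong wins 4–3.
Khan vs Fong: Khan wins 5–2.
Khan beats each rival — Erikson (6–1), Fong (5–2) — so Khan is the Condorcet winner.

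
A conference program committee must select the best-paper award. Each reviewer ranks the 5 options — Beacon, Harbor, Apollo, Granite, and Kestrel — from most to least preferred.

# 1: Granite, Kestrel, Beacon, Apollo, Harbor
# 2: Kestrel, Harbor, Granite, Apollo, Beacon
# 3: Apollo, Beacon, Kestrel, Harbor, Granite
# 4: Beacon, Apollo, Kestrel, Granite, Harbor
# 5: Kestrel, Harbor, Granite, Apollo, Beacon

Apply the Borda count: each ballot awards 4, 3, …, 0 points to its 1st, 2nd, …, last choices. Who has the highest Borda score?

Kestrel

Borda scores:
  Beacon: 2 + 0 + 3 + 4 + 0 = 9
  Harbor: 0 + 3 + 1 + 0 + 3 = 7
  Apollo: 1 + 1 + 4 + 3 + 1 = 10
  Granite: 4 + 2 + 0 + 1 + 2 = 9
  Kestrel: 3 + 4 + 2 + 2 + 4 = 15
Kestrel has the highest total.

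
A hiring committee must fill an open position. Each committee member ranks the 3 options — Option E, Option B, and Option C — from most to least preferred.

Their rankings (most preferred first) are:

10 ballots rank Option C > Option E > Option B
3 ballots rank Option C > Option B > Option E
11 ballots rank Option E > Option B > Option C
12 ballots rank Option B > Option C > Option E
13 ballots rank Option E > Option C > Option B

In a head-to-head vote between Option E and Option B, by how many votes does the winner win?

19

Ballots ranking Option E above Option B: 10+11+13 = 34.
Ballots ranking Option B above Option E: 3+12 = 15.
Option E wins 34–15, a margin of 19.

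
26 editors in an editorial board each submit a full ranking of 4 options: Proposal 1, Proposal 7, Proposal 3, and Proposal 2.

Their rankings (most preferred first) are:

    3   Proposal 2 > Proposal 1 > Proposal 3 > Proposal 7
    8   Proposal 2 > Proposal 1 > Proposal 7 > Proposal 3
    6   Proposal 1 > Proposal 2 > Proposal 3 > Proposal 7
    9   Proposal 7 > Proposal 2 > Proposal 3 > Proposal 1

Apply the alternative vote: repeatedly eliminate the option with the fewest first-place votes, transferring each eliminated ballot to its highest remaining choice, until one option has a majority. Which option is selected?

Proposal 2

Round 1: Proposal 2 11, Proposal 7 9, Proposal 1 6, Proposal 3 0. Proposal 3 has the fewest and is eliminated.
Round 2: Proposal 2 11, Proposal 7 9, Proposal 1 6. Proposal 1 has the fewest and is eliminated.
Round 3: Proposal 2 17, Proposal 7 9. Proposal 2 has a majority.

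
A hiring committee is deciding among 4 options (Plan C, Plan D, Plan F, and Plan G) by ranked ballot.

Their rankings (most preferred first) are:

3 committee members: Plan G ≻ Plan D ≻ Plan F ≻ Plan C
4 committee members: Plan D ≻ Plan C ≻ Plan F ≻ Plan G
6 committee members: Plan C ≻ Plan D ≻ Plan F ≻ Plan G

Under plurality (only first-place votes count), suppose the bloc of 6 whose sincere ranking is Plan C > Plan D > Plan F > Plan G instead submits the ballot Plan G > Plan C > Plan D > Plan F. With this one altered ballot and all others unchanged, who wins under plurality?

Plan G

First-place totals with the altered ballot: Plan C 0, Plan D 4, Plan F 0, Plan G 9.
The switch changes the winner from Plan C to Plan G.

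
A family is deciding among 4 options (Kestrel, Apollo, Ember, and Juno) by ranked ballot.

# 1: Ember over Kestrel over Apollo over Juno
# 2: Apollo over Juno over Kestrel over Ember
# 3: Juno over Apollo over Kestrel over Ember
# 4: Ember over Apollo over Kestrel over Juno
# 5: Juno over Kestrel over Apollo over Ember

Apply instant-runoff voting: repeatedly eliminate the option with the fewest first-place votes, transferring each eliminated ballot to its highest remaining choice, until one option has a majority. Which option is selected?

Juno

Round 1: Ember 2, Juno 2, Apollo 1, Kestrel 0. Kestrel has the fewest and is eliminated.
Round 2: Ember 2, Juno 2, Apollo 1. Apollo has the fewest and is eliminated.
Round 3: Juno 3, Ember 2. Juno has a majority.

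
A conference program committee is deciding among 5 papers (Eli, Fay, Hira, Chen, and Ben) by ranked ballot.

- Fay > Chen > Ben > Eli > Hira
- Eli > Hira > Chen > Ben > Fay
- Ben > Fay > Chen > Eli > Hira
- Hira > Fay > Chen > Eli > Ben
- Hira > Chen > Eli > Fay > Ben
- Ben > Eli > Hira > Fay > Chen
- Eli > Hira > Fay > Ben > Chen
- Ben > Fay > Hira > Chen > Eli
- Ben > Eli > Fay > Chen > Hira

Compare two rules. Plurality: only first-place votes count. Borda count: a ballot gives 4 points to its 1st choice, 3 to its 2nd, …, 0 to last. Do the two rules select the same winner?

Plurality first-place counts: Eli 2, Fay 1, Hira 2, Chen 0, Ben 4 → Ben.
Borda totals: Eli 19, Fay 19, Hira 18, Chen 14, Ben 20 → Ben.
The two rules agree on Ben.

Yes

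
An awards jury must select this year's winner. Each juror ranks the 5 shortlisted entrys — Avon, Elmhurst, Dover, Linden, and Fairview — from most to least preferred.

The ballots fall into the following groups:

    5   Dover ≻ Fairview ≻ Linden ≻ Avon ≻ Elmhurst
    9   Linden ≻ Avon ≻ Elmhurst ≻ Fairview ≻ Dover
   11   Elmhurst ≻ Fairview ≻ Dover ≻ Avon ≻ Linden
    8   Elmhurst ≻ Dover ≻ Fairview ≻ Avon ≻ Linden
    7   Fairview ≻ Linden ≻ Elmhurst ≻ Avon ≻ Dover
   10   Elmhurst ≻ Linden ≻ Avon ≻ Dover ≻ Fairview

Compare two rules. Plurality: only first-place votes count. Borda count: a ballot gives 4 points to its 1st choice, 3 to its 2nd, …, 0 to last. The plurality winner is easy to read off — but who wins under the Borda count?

Elmhurst

Plurality first-place counts: Avon 0, Elmhurst 29, Dover 5, Linden 9, Fairview 7 → Elmhurst.
Borda totals: Avon 78, Elmhurst 148, Dover 76, Linden 97, Fairview 101 → Elmhurst.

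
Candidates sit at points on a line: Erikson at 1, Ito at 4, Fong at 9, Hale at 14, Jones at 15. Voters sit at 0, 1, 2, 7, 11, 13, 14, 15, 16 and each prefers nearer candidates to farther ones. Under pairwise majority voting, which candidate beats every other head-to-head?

Fong

With single-peaked preferences on a line, the Condorcet winner is the candidate closest to the median voter.
The median voter (position 11) is closest to Fong at 9.
Check: Fong vs Hale — voters closer to Fong: 5 of 9.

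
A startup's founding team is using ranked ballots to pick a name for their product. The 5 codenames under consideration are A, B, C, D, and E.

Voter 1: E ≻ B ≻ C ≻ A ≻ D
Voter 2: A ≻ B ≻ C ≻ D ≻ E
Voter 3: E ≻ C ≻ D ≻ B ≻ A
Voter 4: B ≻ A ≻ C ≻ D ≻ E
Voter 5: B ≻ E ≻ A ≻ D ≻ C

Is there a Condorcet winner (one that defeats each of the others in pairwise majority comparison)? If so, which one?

B

Head-to-head results (5 voters total):
A vs B: B wins 4–1.
A vs C: A wins 3–2.
A vs D: A wins 4–1.
A vs E: E wins 3–2.
B vs C: B wins 4–1.
B vs D: B wins 4–1.
B vs E: B wins 3–2.
C vs D: C wins 4–1.
C vs E: E wins 3–2.
D vs E: E wins 3–2.
B beats each rival — A (4–1), C (4–1), D (4–1), E (3–2) — so B is the Condorcet winner.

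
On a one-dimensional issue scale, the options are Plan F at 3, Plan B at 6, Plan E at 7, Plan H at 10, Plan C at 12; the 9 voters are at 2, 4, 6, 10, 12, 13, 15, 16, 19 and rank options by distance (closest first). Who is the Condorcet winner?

With single-peaked preferences on a line, the Condorcet winner is the candidate closest to the median voter.
The median voter (position 12) is closest to Plan C at 12.
Check: Plan C vs Plan B — voters closer to Plan C: 6 of 9.

Plan C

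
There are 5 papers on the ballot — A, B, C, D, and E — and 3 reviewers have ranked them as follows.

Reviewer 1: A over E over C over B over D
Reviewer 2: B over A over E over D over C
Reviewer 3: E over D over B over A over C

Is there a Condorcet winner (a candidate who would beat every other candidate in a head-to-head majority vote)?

No

Head-to-head results (3 voters total):
A vs B: B wins 2–1.
A vs C: A wins 3–0.
A vs D: A wins 2–1.
A vs E: A wins 2–1.
B vs C: B wins 2–1.
B vs D: B wins 2–1.
B vs E: E wins 2–1.
C vs D: D wins 2–1.
C vs E: E wins 3–0.
D vs E: E wins 3–0.
No candidate beats all others: A beats E beats B beats A, a majority cycle.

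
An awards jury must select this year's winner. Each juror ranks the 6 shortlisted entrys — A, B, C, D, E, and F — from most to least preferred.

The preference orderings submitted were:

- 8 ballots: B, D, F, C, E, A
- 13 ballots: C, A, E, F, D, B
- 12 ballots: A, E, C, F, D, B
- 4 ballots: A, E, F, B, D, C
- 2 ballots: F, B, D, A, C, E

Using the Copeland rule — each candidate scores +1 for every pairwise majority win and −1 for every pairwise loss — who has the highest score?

C

Pairwise results:
  A vs B: A wins 29–10.
  A vs C: C wins 21–18.
  A vs D: A wins 29–10.
  A vs E: A wins 31–8.
  A vs F: A wins 29–10.
  B vs C: C wins 25–14.
  B vs D: D wins 25–14.
  B vs E: E wins 29–10.
  B vs F: F wins 31–8.
  C vs D: C wins 25–14.
  C vs E: C wins 23–16.
  C vs F: C wins 25–14.
  D vs E: E wins 29–10.
  D vs F: F wins 31–8.
  E vs F: E wins 29–10.
Copeland scores (wins − losses):
  A: 4 − 1 = 3
  B: 0 − 5 = -5
  C: 5 − 0 = 5
  D: 1 − 4 = -3
  E: 3 − 2 = 1
  F: 2 − 3 = -1
C has the best Copeland score.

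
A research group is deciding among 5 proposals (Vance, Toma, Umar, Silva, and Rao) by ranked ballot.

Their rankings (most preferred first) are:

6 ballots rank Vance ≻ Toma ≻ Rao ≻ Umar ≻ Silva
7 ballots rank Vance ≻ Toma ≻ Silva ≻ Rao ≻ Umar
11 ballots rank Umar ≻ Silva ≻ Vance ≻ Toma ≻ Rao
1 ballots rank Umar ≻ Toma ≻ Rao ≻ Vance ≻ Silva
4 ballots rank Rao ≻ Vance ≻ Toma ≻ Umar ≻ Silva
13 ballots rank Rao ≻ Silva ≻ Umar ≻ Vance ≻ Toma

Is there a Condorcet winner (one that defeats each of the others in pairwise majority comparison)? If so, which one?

There is no Condorcet winner

Head-to-head results (42 voters total):
Vance vs Toma: Vance wins 41–1.
Vance vs Umar: Umar wins 25–17.
Vance vs Silva: Silva wins 24–18.
Vance vs Rao: Vance wins 24–18.
Toma vs Umar: Umar wins 25–17.
Toma vs Silva: Silva wins 24–18.
Toma vs Rao: Toma wins 25–17.
Umar vs Silva: Umar wins 22–20.
Umar vs Rao: Rao wins 30–12.
Silva vs Rao: Rao wins 24–18.
No candidate beats all others: Vance beats Rao beats Umar beats Vance, a majority cycle.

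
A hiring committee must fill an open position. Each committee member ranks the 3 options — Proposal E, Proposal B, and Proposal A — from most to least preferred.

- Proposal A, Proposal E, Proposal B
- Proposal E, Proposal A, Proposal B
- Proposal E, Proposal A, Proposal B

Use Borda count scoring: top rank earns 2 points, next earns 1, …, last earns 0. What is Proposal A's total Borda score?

4

Borda scores:
  Proposal E: 1 + 2 + 2 = 5
  Proposal B: 0 + 0 + 0 = 0
  Proposal A: 2 + 1 + 1 = 4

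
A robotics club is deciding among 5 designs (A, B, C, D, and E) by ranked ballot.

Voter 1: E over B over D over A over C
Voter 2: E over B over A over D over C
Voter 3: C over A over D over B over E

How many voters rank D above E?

1

Ballots ranking D above E: 1.
Ballots ranking E above D: 2.
So 1 of 3 voters prefer D to E.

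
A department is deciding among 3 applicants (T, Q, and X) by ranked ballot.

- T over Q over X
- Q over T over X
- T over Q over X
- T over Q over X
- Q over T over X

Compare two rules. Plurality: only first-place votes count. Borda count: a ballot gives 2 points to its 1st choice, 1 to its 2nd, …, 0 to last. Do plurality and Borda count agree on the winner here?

Yes

Plurality first-place counts: T 3, Q 2, X 0 → T.
Borda totals: T 8, Q 7, X 0 → T.
The two rules agree on T.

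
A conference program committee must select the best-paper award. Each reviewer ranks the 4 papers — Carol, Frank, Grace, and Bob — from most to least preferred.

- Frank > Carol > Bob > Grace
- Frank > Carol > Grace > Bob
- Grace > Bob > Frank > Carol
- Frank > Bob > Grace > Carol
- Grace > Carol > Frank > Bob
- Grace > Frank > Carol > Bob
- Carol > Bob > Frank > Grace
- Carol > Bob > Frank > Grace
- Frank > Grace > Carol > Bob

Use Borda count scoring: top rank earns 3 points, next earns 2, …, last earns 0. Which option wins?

Borda scores:
  Carol: 2 + 2 + 0 + 0 + 2 + 1 + 3 + 3 + 1 = 14
  Frank: 3 + 3 + 1 + 3 + 1 + 2 + 1 + 1 + 3 = 18
  Grace: 0 + 1 + 3 + 1 + 3 + 3 + 0 + 0 + 2 = 13
  Bob: 1 + 0 + 2 + 2 + 0 + 0 + 2 + 2 + 0 = 9
Frank has the highest total.

Frank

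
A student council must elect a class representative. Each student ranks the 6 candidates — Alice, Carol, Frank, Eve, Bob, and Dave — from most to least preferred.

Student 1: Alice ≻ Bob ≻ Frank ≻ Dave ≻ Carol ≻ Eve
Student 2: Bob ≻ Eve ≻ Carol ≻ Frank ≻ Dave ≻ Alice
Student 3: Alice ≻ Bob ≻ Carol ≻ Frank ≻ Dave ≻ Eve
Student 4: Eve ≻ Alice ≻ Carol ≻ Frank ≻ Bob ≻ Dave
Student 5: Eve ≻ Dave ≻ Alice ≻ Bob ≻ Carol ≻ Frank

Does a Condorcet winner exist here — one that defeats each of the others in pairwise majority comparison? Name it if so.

None — there is no Condorcet winner

Head-to-head results (5 voters total):
Alice vs Carol: Alice wins 4–1.
Alice vs Frank: Alice wins 4–1.
Alice vs Eve: Eve wins 3–2.
Alice vs Bob: Alice wins 4–1.
Alice vs Dave: Alice wins 3–2.
Carol vs Frank: Carol wins 4–1.
Carol vs Eve: Eve wins 3–2.
Carol vs Bob: Bob wins 4–1.
Carol vs Dave: Carol wins 3–2.
Frank vs Eve: Eve wins 3–2.
Frank vs Bob: Bob wins 4–1.
Frank vs Dave: Frank wins 4–1.
Eve vs Bob: Bob wins 3–2.
Eve vs Dave: Eve wins 3–2.
Bob vs Dave: Bob wins 4–1.
No candidate beats all others: Alice beats Bob beats Eve beats Alice, a majority cycle.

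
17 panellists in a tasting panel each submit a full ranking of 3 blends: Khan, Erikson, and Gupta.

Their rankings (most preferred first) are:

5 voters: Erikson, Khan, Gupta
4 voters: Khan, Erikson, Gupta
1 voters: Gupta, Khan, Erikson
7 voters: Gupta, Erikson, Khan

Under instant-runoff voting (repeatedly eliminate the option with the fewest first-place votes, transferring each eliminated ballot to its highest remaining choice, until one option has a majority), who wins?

Erikson

Round 1: Gupta 8, Erikson 5, Khan 4. Khan has the fewest and is eliminated.
Round 2: Erikson 9, Gupta 8. Erikson has a majority.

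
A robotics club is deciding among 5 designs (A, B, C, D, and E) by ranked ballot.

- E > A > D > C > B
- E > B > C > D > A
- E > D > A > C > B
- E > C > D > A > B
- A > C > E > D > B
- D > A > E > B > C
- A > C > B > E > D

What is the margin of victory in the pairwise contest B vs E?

Ballots ranking B above E: 1.
Ballots ranking E above B: 6.
E wins 6–1, a margin of 5.

5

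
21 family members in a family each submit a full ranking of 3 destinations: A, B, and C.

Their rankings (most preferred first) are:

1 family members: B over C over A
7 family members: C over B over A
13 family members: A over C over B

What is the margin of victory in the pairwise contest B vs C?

19

Ballots ranking B above C: 1.
Ballots ranking C above B: 7+13 = 20.
C wins 20–1, a margin of 19.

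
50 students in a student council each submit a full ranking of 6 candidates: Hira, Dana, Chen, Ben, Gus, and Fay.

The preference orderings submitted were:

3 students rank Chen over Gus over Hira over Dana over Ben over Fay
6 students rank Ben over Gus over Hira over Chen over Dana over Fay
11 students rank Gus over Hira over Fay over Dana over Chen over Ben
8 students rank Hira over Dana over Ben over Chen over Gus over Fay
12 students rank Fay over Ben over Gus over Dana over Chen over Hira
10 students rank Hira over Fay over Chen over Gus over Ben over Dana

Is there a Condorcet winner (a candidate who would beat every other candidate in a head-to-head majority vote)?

No

Head-to-head results (50 voters total):
Hira vs Dana: Hira wins 38–12.
Hira vs Chen: Hira wins 35–15.
Hira vs Ben: Hira wins 32–18.
Hira vs Gus: Gus wins 32–18.
Hira vs Fay: Hira wins 38–12.
Dana vs Chen: Dana wins 31–19.
Dana vs Ben: Ben wins 28–22.
Dana vs Gus: Gus wins 42–8.
Dana vs Fay: Fay wins 33–17.
Chen vs Ben: Ben wins 26–24.
Chen vs Gus: Gus wins 29–21.
Chen vs Fay: Fay wins 33–17.
Ben vs Gus: Ben wins 26–24.
Ben vs Fay: Fay wins 33–17.
Gus vs Fay: Gus wins 28–22.
No candidate beats all others: Hira beats Ben beats Gus beats Hira, a majority cycle.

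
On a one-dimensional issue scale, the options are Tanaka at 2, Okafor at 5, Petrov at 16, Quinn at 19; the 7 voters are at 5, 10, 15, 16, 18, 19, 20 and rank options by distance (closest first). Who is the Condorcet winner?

Petrov

With single-peaked preferences on a line, the Condorcet winner is the candidate closest to the median voter.
The median voter (position 16) is closest to Petrov at 16.
Check: Petrov vs Tanaka — voters closer to Petrov: 6 of 7.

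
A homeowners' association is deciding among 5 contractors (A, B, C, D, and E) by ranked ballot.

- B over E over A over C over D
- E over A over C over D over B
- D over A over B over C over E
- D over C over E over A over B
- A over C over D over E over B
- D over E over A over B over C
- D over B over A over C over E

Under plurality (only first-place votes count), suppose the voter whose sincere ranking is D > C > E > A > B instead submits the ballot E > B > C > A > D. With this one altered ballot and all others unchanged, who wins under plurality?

First-place totals with the altered ballot: A 1, B 1, C 0, D 3, E 2.
The winner is unchanged: still D.

D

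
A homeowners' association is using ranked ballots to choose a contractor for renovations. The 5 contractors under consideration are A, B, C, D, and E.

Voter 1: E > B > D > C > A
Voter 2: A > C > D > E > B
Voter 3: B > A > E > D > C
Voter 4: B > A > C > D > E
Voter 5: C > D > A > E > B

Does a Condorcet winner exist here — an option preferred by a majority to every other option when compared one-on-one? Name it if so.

Head-to-head results (5 voters total):
A vs B: B wins 3–2.
A vs C: A wins 3–2.
A vs D: A wins 3–2.
A vs E: A wins 4–1.
B vs C: B wins 3–2.
B vs D: B wins 3–2.
B vs E: E wins 3–2.
C vs D: C wins 3–2.
C vs E: C wins 3–2.
D vs E: D wins 3–2.
No candidate beats all others: A beats E beats B beats A, a majority cycle.

None — there is no Condorcet winner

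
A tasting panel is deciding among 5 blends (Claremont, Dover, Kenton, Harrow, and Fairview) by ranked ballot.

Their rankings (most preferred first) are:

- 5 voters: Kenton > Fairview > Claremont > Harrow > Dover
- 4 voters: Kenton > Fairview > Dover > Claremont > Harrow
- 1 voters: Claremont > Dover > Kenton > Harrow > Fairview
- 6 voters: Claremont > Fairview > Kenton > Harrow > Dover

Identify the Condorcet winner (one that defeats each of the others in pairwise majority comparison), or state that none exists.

Head-to-head results (16 voters total):
Claremont vs Dover: Claremont wins 12–4.
Claremont vs Kenton: Kenton wins 9–7.
Claremont vs Harrow: Claremont wins 16–0.
Claremont vs Fairview: Fairview wins 9–7.
Dover vs Kenton: Kenton wins 15–1.
Dover vs Harrow: Harrow wins 11–5.
Dover vs Fairview: Fairview wins 15–1.
Kenton vs Harrow: Kenton wins 16–0.
Kenton vs Fairview: Kenton wins 10–6.
Harrow vs Fairview: Fairview wins 15–1.
Kenton beats each rival — Claremont (9–7), Dover (15–1), Harrow (16–0), Fairview (10–6) — so Kenton is the Condorcet winner.

Kenton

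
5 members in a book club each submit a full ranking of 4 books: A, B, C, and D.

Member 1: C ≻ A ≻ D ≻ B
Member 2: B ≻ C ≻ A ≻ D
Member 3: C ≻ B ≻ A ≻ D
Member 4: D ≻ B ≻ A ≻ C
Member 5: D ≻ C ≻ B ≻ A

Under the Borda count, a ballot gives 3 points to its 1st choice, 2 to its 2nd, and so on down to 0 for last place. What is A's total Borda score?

Borda scores:
  A: 2 + 1 + 1 + 1 + 0 = 5
  B: 0 + 3 + 2 + 2 + 1 = 8
  C: 3 + 2 + 3 + 0 + 2 = 10
  D: 1 + 0 + 0 + 3 + 3 = 7

5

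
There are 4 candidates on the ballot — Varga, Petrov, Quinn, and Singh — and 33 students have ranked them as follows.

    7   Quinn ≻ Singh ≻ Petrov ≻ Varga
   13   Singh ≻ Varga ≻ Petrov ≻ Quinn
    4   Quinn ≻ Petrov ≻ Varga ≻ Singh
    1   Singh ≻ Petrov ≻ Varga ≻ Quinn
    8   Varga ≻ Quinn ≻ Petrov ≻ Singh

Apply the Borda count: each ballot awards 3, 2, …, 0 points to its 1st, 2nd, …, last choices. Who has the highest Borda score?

Singh

Borda scores:
  Varga: 7·0 + 13·2 + 4·1 + 1 + 8·3 = 55
  Petrov: 7·1 + 13·1 + 4·2 + 2 + 8·1 = 38
  Quinn: 7·3 + 13·0 + 4·3 + 0 + 8·2 = 49
  Singh: 7·2 + 13·3 + 4·0 + 3 + 8·0 = 56
Singh has the highest total.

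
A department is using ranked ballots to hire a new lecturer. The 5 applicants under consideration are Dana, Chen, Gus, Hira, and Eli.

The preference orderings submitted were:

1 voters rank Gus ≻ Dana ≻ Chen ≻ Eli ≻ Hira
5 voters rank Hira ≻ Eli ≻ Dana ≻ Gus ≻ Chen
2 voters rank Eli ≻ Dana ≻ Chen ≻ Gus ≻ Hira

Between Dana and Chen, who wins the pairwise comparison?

Ballots ranking Dana above Chen: 1+5+2 = 8.
Ballots ranking Chen above Dana: 0.
Dana wins the head-to-head, 8–0.

Dana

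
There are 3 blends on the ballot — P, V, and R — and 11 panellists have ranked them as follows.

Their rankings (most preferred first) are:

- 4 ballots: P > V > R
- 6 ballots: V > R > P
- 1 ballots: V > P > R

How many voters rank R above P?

6

Ballots ranking R above P: 6.
Ballots ranking P above R: 4+1 = 5.
So 6 of 11 voters prefer R to P.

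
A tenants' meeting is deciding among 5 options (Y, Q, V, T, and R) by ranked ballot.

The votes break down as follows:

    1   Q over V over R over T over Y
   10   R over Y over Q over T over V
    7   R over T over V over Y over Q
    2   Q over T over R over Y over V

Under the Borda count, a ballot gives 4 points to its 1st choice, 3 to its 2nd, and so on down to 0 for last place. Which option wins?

R

Borda scores:
  Y: 0 + 10·3 + 7·1 + 2·1 = 39
  Q: 4 + 10·2 + 7·0 + 2·4 = 32
  V: 3 + 10·0 + 7·2 + 2·0 = 17
  T: 1 + 10·1 + 7·3 + 2·3 = 38
  R: 2 + 10·4 + 7·4 + 2·2 = 74
R has the highest total.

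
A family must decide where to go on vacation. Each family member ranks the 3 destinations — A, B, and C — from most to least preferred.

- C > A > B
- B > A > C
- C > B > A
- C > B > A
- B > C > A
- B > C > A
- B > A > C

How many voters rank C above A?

5

Ballots ranking C above A: 5.
Ballots ranking A above C: 2.
So 5 of 7 voters prefer C to A.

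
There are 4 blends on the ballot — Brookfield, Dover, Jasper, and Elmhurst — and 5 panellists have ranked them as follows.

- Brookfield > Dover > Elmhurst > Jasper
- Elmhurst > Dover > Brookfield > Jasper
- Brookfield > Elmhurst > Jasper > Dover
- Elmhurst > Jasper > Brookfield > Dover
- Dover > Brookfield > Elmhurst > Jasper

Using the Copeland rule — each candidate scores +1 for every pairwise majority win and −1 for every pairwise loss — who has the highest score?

Pairwise results:
  Brookfield vs Dover: Brookfield wins 3–2.
  Brookfield vs Jasper: Brookfield wins 4–1.
  Brookfield vs Elmhurst: Brookfield wins 3–2.
  Dover vs Jasper: Dover wins 3–2.
  Dover vs Elmhurst: Elmhurst wins 3–2.
  Jasper vs Elmhurst: Elmhurst wins 5–0.
Copeland scores (wins − losses):
  Brookfield: 3 − 0 = 3
  Dover: 1 − 2 = -1
  Jasper: 0 − 3 = -3
  Elmhurst: 2 − 1 = 1
Brookfield has the best Copeland score.

Brookfield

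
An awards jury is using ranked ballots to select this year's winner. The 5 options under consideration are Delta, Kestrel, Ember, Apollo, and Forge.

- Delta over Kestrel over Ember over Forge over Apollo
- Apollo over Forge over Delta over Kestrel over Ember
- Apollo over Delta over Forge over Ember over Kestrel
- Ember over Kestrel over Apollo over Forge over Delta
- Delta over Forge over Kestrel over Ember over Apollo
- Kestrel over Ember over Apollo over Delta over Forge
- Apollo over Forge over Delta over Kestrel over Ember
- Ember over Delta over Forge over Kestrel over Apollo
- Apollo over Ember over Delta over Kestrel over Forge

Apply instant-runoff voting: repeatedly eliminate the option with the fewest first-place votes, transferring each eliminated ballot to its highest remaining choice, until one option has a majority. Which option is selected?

Round 1: Apollo 4, Delta 2, Ember 2, Kestrel 1, Forge 0. Forge has the fewest and is eliminated.
Round 2: Apollo 4, Delta 2, Ember 2, Kestrel 1. Kestrel has the fewest and is eliminated.
Round 3: Apollo 4, Ember 3, Delta 2. Delta has the fewest and is eliminated.
Round 4: Ember 5, Apollo 4. Ember has a majority.

Ember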